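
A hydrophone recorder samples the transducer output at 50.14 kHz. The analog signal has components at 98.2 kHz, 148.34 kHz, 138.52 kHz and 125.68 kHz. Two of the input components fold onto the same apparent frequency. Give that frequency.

2.08 kHz

fs/2 = 25.07 kHz.
98.2 kHz mod fs = 48.06 kHz.
48.06 kHz > fs/2 = 25.07 kHz, folds to fs − 48.06 kHz = 2.08 kHz.
148.34 kHz mod fs = 48.06 kHz.
48.06 kHz > fs/2 = 25.07 kHz, folds to fs − 48.06 kHz = 2.08 kHz.
138.52 kHz mod fs = 38.24 kHz.
38.24 kHz > fs/2 = 25.07 kHz, folds to fs − 38.24 kHz = 11.9 kHz.
125.68 kHz mod fs = 25.4 kHz.
25.4 kHz > fs/2 = 25.07 kHz, folds to fs − 25.4 kHz = 24.74 kHz.
98.2 kHz and 148.34 kHz both map to 2.08 kHz.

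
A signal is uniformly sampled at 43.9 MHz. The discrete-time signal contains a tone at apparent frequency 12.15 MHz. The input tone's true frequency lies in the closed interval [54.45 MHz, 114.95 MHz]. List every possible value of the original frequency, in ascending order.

56.05 MHz, 75.65 MHz, 99.95 MHz

Frequencies that alias to 12.15 MHz are k·fs ± 12.15 MHz for integer k ≥ 0.
k=0: 12.15 MHz.
k=1: 31.75 MHz, 56.05 MHz.
k=2: 75.65 MHz, 99.95 MHz.
k=3: 119.55 MHz, 143.85 MHz.
Within [54.45 MHz, 114.95 MHz]: 56.05 MHz, 75.65 MHz, 99.95 MHz.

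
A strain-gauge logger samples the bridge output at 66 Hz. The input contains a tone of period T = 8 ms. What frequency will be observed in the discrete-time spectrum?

7 Hz

T = 8 ms → f = 1/T = 125 Hz.
125 Hz mod fs = 59 Hz.
59 Hz > fs/2 = 33 Hz, folds to fs − 59 Hz = 7 Hz.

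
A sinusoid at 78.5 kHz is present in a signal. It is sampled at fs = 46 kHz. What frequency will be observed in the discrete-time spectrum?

78.5 kHz mod fs = 32.5 kHz.
32.5 kHz > fs/2 = 23 kHz, folds to fs − 32.5 kHz = 13.5 kHz.

13.5 kHz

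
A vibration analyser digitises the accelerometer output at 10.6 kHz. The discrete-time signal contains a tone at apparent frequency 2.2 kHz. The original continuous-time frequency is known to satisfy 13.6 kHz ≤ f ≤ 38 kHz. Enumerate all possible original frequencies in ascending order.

19 kHz, 23.4 kHz, 29.6 kHz, 34 kHz

Frequencies that alias to 2.2 kHz are k·fs ± 2.2 kHz for integer k ≥ 0.
k=0: 2.2 kHz.
k=1: 8.4 kHz, 12.8 kHz.
k=2: 19 kHz, 23.4 kHz.
k=3: 29.6 kHz, 34 kHz.
k=4: 40.2 kHz, 44.6 kHz.
Within [13.6 kHz, 38 kHz]: 19 kHz, 23.4 kHz, 29.6 kHz, 34 kHz.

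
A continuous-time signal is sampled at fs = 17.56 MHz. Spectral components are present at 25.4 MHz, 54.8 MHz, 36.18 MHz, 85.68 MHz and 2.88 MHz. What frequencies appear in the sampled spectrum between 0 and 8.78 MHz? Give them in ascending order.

1.06 MHz, 2.12 MHz, 2.88 MHz, 7.84 MHz

fs/2 = 8.78 MHz.
25.4 MHz mod fs = 7.84 MHz.
7.84 MHz ≤ fs/2 = 8.78 MHz, appears at 7.84 MHz.
54.8 MHz mod fs = 2.12 MHz.
2.12 MHz ≤ fs/2 = 8.78 MHz, appears at 2.12 MHz.
36.18 MHz mod fs = 1.06 MHz.
1.06 MHz ≤ fs/2 = 8.78 MHz, appears at 1.06 MHz.
85.68 MHz mod fs = 15.44 MHz.
15.44 MHz > fs/2 = 8.78 MHz, folds to fs − 15.44 MHz = 2.12 MHz.
2.88 MHz ≤ fs/2 = 8.78 MHz, passes unchanged.
Distinct values: {1.06 MHz, 2.12 MHz, 2.88 MHz, 7.84 MHz}.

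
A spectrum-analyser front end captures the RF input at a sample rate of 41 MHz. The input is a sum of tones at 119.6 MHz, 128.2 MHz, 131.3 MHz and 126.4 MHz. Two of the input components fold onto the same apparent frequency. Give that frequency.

fs/2 = 20.5 MHz.
119.6 MHz mod fs = 37.6 MHz.
37.6 MHz > fs/2 = 20.5 MHz, folds to fs − 37.6 MHz = 3.4 MHz.
128.2 MHz mod fs = 5.2 MHz.
5.2 MHz ≤ fs/2 = 20.5 MHz, appears at 5.2 MHz.
131.3 MHz mod fs = 8.3 MHz.
8.3 MHz ≤ fs/2 = 20.5 MHz, appears at 8.3 MHz.
126.4 MHz mod fs = 3.4 MHz.
3.4 MHz ≤ fs/2 = 20.5 MHz, appears at 3.4 MHz.
119.6 MHz and 126.4 MHz both map to 3.4 MHz.

3.4 MHz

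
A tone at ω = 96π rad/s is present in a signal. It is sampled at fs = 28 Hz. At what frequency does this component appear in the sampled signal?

8 Hz

ω = 96π rad/s → f = ω/(2π) = 48 Hz.
48 Hz mod fs = 20 Hz.
20 Hz > fs/2 = 14 Hz, folds to fs − 20 Hz = 8 Hz.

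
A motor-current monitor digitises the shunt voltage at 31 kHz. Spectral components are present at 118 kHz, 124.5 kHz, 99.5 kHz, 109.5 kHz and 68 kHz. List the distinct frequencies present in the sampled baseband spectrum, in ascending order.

0.5 kHz, 6 kHz, 6.5 kHz, 14.5 kHz

fs/2 = 15.5 kHz.
118 kHz mod fs = 25 kHz.
25 kHz > fs/2 = 15.5 kHz, folds to fs − 25 kHz = 6 kHz.
124.5 kHz mod fs = 0.5 kHz.
0.5 kHz ≤ fs/2 = 15.5 kHz, appears at 0.5 kHz.
99.5 kHz mod fs = 6.5 kHz.
6.5 kHz ≤ fs/2 = 15.5 kHz, appears at 6.5 kHz.
109.5 kHz mod fs = 16.5 kHz.
16.5 kHz > fs/2 = 15.5 kHz, folds to fs − 16.5 kHz = 14.5 kHz.
68 kHz mod fs = 6 kHz.
6 kHz ≤ fs/2 = 15.5 kHz, appears at 6 kHz.
Distinct values: {0.5 kHz, 6 kHz, 6.5 kHz, 14.5 kHz}.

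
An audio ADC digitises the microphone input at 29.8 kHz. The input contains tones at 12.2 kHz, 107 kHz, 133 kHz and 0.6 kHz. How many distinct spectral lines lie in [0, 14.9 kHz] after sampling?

3

fs/2 = 14.9 kHz.
12.2 kHz ≤ fs/2 = 14.9 kHz, passes unchanged.
107 kHz mod fs = 17.6 kHz.
17.6 kHz > fs/2 = 14.9 kHz, folds to fs − 17.6 kHz = 12.2 kHz.
133 kHz mod fs = 13.8 kHz.
13.8 kHz ≤ fs/2 = 14.9 kHz, appears at 13.8 kHz.
0.6 kHz ≤ fs/2 = 14.9 kHz, passes unchanged.
Distinct values: {0.6 kHz, 12.2 kHz, 13.8 kHz} → 3.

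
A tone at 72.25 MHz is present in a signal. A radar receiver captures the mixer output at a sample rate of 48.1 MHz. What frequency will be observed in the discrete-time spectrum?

23.95 MHz

72.25 MHz mod fs = 24.15 MHz.
24.15 MHz > fs/2 = 24.05 MHz, folds to fs − 24.15 MHz = 23.95 MHz.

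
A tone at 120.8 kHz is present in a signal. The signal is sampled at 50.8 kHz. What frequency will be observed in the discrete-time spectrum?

120.8 kHz mod fs = 19.2 kHz.
19.2 kHz ≤ fs/2 = 25.4 kHz, appears at 19.2 kHz.

19.2 kHz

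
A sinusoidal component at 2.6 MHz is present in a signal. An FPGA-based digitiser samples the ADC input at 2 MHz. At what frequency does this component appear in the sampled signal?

2.6 MHz mod fs = 0.6 MHz.
0.6 MHz ≤ fs/2 = 1 MHz, appears at 0.6 MHz.

0.6 MHz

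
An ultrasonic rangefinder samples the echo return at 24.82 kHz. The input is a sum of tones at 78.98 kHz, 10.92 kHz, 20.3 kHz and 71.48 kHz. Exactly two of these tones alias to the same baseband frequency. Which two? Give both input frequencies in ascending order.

20.3 kHz, 78.98 kHz

fs/2 = 12.41 kHz.
78.98 kHz mod fs = 4.52 kHz.
4.52 kHz ≤ fs/2 = 12.41 kHz, appears at 4.52 kHz.
10.92 kHz ≤ fs/2 = 12.41 kHz, passes unchanged.
20.3 kHz > fs/2 = 12.41 kHz, folds to fs − 20.3 kHz = 4.52 kHz.
71.48 kHz mod fs = 21.84 kHz.
21.84 kHz > fs/2 = 12.41 kHz, folds to fs − 21.84 kHz = 2.98 kHz.
20.3 kHz and 78.98 kHz both map to 4.52 kHz.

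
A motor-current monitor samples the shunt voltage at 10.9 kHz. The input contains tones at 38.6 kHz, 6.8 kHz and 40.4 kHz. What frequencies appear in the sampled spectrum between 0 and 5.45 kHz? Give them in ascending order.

3.2 kHz, 4.1 kHz, 5 kHz

fs/2 = 5.45 kHz.
38.6 kHz mod fs = 5.9 kHz.
5.9 kHz > fs/2 = 5.45 kHz, folds to fs − 5.9 kHz = 5 kHz.
6.8 kHz > fs/2 = 5.45 kHz, folds to fs − 6.8 kHz = 4.1 kHz.
40.4 kHz mod fs = 7.7 kHz.
7.7 kHz > fs/2 = 5.45 kHz, folds to fs − 7.7 kHz = 3.2 kHz.
Distinct values: {3.2 kHz, 4.1 kHz, 5 kHz}.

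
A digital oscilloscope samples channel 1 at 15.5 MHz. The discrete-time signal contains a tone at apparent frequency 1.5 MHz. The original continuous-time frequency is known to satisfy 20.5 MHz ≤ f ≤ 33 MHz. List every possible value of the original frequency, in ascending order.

29.5 MHz, 32.5 MHz

Frequencies that alias to 1.5 MHz are k·fs ± 1.5 MHz for integer k ≥ 0.
k=0: 1.5 MHz.
k=1: 14 MHz, 17 MHz.
k=2: 29.5 MHz, 32.5 MHz.
k=3: 45 MHz, 48 MHz.
Within [20.5 MHz, 33 MHz]: 29.5 MHz, 32.5 MHz.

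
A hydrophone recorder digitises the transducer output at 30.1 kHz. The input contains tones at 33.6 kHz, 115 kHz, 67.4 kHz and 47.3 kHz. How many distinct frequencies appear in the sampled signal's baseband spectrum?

4

fs/2 = 15.05 kHz.
33.6 kHz mod fs = 3.5 kHz.
3.5 kHz ≤ fs/2 = 15.05 kHz, appears at 3.5 kHz.
115 kHz mod fs = 24.7 kHz.
24.7 kHz > fs/2 = 15.05 kHz, folds to fs − 24.7 kHz = 5.4 kHz.
67.4 kHz mod fs = 7.2 kHz.
7.2 kHz ≤ fs/2 = 15.05 kHz, appears at 7.2 kHz.
47.3 kHz mod fs = 17.2 kHz.
17.2 kHz > fs/2 = 15.05 kHz, folds to fs − 17.2 kHz = 12.9 kHz.
Distinct values: {3.5 kHz, 5.4 kHz, 7.2 kHz, 12.9 kHz} → 4.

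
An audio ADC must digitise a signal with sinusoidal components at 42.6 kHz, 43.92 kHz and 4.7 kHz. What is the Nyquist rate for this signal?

Highest-frequency component: 43.92 kHz.
Nyquist rate = 2 × 43.92 kHz = 87.84 kHz.

87.84 kHz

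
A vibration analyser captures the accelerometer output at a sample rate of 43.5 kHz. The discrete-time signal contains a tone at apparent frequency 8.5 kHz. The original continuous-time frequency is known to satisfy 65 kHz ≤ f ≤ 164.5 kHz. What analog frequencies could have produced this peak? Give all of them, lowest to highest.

78.5 kHz, 95.5 kHz, 122 kHz, 139 kHz

Frequencies that alias to 8.5 kHz are k·fs ± 8.5 kHz for integer k ≥ 0.
k=0: 8.5 kHz.
k=1: 35 kHz, 52 kHz.
k=2: 78.5 kHz, 95.5 kHz.
k=3: 122 kHz, 139 kHz.
k=4: 165.5 kHz, 182.5 kHz.
Within [65 kHz, 164.5 kHz]: 78.5 kHz, 95.5 kHz, 122 kHz, 139 kHz.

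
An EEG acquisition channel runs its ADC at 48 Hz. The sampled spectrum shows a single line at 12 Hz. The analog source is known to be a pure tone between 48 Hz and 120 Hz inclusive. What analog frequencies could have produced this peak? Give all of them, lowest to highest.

Frequencies that alias to 12 Hz are k·fs ± 12 Hz for integer k ≥ 0.
k=0: 12 Hz.
k=1: 36 Hz, 60 Hz.
k=2: 84 Hz, 108 Hz.
k=3: 132 Hz, 156 Hz.
Within [48 Hz, 120 Hz]: 60 Hz, 84 Hz, 108 Hz.

60 Hz, 84 Hz, 108 Hz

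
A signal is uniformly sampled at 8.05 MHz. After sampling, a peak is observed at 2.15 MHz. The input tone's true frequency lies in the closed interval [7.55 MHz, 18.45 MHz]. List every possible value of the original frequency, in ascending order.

10.2 MHz, 13.95 MHz, 18.25 MHz

Frequencies that alias to 2.15 MHz are k·fs ± 2.15 MHz for integer k ≥ 0.
k=0: 2.15 MHz.
k=1: 5.9 MHz, 10.2 MHz.
k=2: 13.95 MHz, 18.25 MHz.
k=3: 22 MHz, 26.3 MHz.
Within [7.55 MHz, 18.45 MHz]: 10.2 MHz, 13.95 MHz, 18.25 MHz.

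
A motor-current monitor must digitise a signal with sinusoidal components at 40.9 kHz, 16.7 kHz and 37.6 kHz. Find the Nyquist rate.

81.8 kHz

Highest-frequency component: 40.9 kHz.
Nyquist rate = 2 × 40.9 kHz = 81.8 kHz.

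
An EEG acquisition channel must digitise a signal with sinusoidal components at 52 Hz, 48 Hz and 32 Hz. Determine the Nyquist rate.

104 Hz

Highest-frequency component: 52 Hz.
Nyquist rate = 2 × 52 Hz = 104 Hz.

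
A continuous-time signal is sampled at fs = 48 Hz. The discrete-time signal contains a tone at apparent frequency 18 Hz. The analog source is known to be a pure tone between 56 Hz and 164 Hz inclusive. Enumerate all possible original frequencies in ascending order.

66 Hz, 78 Hz, 114 Hz, 126 Hz, 162 Hz

Frequencies that alias to 18 Hz are k·fs ± 18 Hz for integer k ≥ 0.
k=0: 18 Hz.
k=1: 30 Hz, 66 Hz.
k=2: 78 Hz, 114 Hz.
k=3: 126 Hz, 162 Hz.
k=4: 174 Hz, 210 Hz.
Within [56 Hz, 164 Hz]: 66 Hz, 78 Hz, 114 Hz, 126 Hz, 162 Hz.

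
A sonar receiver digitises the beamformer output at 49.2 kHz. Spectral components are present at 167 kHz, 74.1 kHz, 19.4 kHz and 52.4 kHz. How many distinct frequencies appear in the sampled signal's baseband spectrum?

3

fs/2 = 24.6 kHz.
167 kHz mod fs = 19.4 kHz.
19.4 kHz ≤ fs/2 = 24.6 kHz, appears at 19.4 kHz.
74.1 kHz mod fs = 24.9 kHz.
24.9 kHz > fs/2 = 24.6 kHz, folds to fs − 24.9 kHz = 24.3 kHz.
19.4 kHz ≤ fs/2 = 24.6 kHz, passes unchanged.
52.4 kHz mod fs = 3.2 kHz.
3.2 kHz ≤ fs/2 = 24.6 kHz, appears at 3.2 kHz.
Distinct values: {3.2 kHz, 19.4 kHz, 24.3 kHz} → 3.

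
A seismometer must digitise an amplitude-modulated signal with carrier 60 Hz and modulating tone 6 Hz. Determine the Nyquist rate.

AM sidebands sit at fc ± fm = 54 Hz and 66 Hz.
Highest-frequency component: 66 Hz.
Nyquist rate = 2 × 66 Hz = 132 Hz.

132 Hz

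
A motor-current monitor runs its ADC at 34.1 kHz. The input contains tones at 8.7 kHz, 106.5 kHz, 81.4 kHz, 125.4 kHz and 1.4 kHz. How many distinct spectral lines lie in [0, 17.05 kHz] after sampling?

5

fs/2 = 17.05 kHz.
8.7 kHz ≤ fs/2 = 17.05 kHz, passes unchanged.
106.5 kHz mod fs = 4.2 kHz.
4.2 kHz ≤ fs/2 = 17.05 kHz, appears at 4.2 kHz.
81.4 kHz mod fs = 13.2 kHz.
13.2 kHz ≤ fs/2 = 17.05 kHz, appears at 13.2 kHz.
125.4 kHz mod fs = 23.1 kHz.
23.1 kHz > fs/2 = 17.05 kHz, folds to fs − 23.1 kHz = 11 kHz.
1.4 kHz ≤ fs/2 = 17.05 kHz, passes unchanged.
Distinct values: {1.4 kHz, 4.2 kHz, 8.7 kHz, 11 kHz, 13.2 kHz} → 5.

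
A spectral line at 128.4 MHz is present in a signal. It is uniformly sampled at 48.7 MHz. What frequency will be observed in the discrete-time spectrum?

17.7 MHz

128.4 MHz mod fs = 31 MHz.
31 MHz > fs/2 = 24.35 MHz, folds to fs − 31 MHz = 17.7 MHz.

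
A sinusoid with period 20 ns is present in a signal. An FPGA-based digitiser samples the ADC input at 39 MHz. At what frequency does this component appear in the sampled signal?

T = 20 ns → f = 1/T = 50 MHz.
50 MHz mod fs = 11 MHz.
11 MHz ≤ fs/2 = 19.5 MHz, appears at 11 MHz.

11 MHz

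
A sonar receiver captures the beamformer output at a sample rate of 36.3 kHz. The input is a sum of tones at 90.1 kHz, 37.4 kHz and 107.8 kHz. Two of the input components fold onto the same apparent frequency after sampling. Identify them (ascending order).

37.4 kHz, 107.8 kHz

fs/2 = 18.15 kHz.
90.1 kHz mod fs = 17.5 kHz.
17.5 kHz ≤ fs/2 = 18.15 kHz, appears at 17.5 kHz.
37.4 kHz mod fs = 1.1 kHz.
1.1 kHz ≤ fs/2 = 18.15 kHz, appears at 1.1 kHz.
107.8 kHz mod fs = 35.2 kHz.
35.2 kHz > fs/2 = 18.15 kHz, folds to fs − 35.2 kHz = 1.1 kHz.
37.4 kHz and 107.8 kHz both map to 1.1 kHz.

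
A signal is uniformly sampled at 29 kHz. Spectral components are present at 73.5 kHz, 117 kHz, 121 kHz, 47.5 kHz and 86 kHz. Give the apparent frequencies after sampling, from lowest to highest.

fs/2 = 14.5 kHz.
73.5 kHz mod fs = 15.5 kHz.
15.5 kHz > fs/2 = 14.5 kHz, folds to fs − 15.5 kHz = 13.5 kHz.
117 kHz mod fs = 1 kHz.
1 kHz ≤ fs/2 = 14.5 kHz, appears at 1 kHz.
121 kHz mod fs = 5 kHz.
5 kHz ≤ fs/2 = 14.5 kHz, appears at 5 kHz.
47.5 kHz mod fs = 18.5 kHz.
18.5 kHz > fs/2 = 14.5 kHz, folds to fs − 18.5 kHz = 10.5 kHz.
86 kHz mod fs = 28 kHz.
28 kHz > fs/2 = 14.5 kHz, folds to fs − 28 kHz = 1 kHz.
Distinct values: {1 kHz, 5 kHz, 10.5 kHz, 13.5 kHz}.

1 kHz, 5 kHz, 10.5 kHz, 13.5 kHz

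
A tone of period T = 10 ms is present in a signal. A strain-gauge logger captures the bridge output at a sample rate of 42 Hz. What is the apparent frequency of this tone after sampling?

T = 10 ms → f = 1/T = 100 Hz.
100 Hz mod fs = 16 Hz.
16 Hz ≤ fs/2 = 21 Hz, appears at 16 Hz.

16 Hz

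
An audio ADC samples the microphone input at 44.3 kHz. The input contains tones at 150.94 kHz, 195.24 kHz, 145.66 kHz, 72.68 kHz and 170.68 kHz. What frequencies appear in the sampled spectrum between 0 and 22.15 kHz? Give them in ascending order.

fs/2 = 22.15 kHz.
150.94 kHz mod fs = 18.04 kHz.
18.04 kHz ≤ fs/2 = 22.15 kHz, appears at 18.04 kHz.
195.24 kHz mod fs = 18.04 kHz.
18.04 kHz ≤ fs/2 = 22.15 kHz, appears at 18.04 kHz.
145.66 kHz mod fs = 12.76 kHz.
12.76 kHz ≤ fs/2 = 22.15 kHz, appears at 12.76 kHz.
72.68 kHz mod fs = 28.38 kHz.
28.38 kHz > fs/2 = 22.15 kHz, folds to fs − 28.38 kHz = 15.92 kHz.
170.68 kHz mod fs = 37.78 kHz.
37.78 kHz > fs/2 = 22.15 kHz, folds to fs − 37.78 kHz = 6.52 kHz.
Distinct values: {6.52 kHz, 12.76 kHz, 15.92 kHz, 18.04 kHz}.

6.52 kHz, 12.76 kHz, 15.92 kHz, 18.04 kHz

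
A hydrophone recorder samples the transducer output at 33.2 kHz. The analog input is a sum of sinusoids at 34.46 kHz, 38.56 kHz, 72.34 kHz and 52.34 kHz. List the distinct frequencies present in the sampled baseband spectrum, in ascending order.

fs/2 = 16.6 kHz.
34.46 kHz mod fs = 1.26 kHz.
1.26 kHz ≤ fs/2 = 16.6 kHz, appears at 1.26 kHz.
38.56 kHz mod fs = 5.36 kHz.
5.36 kHz ≤ fs/2 = 16.6 kHz, appears at 5.36 kHz.
72.34 kHz mod fs = 5.94 kHz.
5.94 kHz ≤ fs/2 = 16.6 kHz, appears at 5.94 kHz.
52.34 kHz mod fs = 19.14 kHz.
19.14 kHz > fs/2 = 16.6 kHz, folds to fs − 19.14 kHz = 14.06 kHz.
Distinct values: {1.26 kHz, 5.36 kHz, 5.94 kHz, 14.06 kHz}.

1.26 kHz, 5.36 kHz, 5.94 kHz, 14.06 kHz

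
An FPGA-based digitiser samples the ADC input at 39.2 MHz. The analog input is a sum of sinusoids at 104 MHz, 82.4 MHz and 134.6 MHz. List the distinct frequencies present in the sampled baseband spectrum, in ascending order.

4 MHz, 13.6 MHz, 17 MHz

fs/2 = 19.6 MHz.
104 MHz mod fs = 25.6 MHz.
25.6 MHz > fs/2 = 19.6 MHz, folds to fs − 25.6 MHz = 13.6 MHz.
82.4 MHz mod fs = 4 MHz.
4 MHz ≤ fs/2 = 19.6 MHz, appears at 4 MHz.
134.6 MHz mod fs = 17 MHz.
17 MHz ≤ fs/2 = 19.6 MHz, appears at 17 MHz.
Distinct values: {4 MHz, 13.6 MHz, 17 MHz}.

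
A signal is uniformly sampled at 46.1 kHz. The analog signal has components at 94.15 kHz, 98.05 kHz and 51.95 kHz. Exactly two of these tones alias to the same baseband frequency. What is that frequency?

5.85 kHz

fs/2 = 23.05 kHz.
94.15 kHz mod fs = 1.95 kHz.
1.95 kHz ≤ fs/2 = 23.05 kHz, appears at 1.95 kHz.
98.05 kHz mod fs = 5.85 kHz.
5.85 kHz ≤ fs/2 = 23.05 kHz, appears at 5.85 kHz.
51.95 kHz mod fs = 5.85 kHz.
5.85 kHz ≤ fs/2 = 23.05 kHz, appears at 5.85 kHz.
51.95 kHz and 98.05 kHz both map to 5.85 kHz.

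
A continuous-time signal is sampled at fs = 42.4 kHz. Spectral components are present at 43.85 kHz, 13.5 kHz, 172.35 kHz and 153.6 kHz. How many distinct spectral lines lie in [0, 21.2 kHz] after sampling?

fs/2 = 21.2 kHz.
43.85 kHz mod fs = 1.45 kHz.
1.45 kHz ≤ fs/2 = 21.2 kHz, appears at 1.45 kHz.
13.5 kHz ≤ fs/2 = 21.2 kHz, passes unchanged.
172.35 kHz mod fs = 2.75 kHz.
2.75 kHz ≤ fs/2 = 21.2 kHz, appears at 2.75 kHz.
153.6 kHz mod fs = 26.4 kHz.
26.4 kHz > fs/2 = 21.2 kHz, folds to fs − 26.4 kHz = 16 kHz.
Distinct values: {1.45 kHz, 2.75 kHz, 13.5 kHz, 16 kHz} → 4.

4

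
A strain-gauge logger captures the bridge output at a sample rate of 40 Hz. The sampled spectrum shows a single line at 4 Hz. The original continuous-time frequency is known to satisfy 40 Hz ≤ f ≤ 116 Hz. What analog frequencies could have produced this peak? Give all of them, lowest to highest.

44 Hz, 76 Hz, 84 Hz, 116 Hz

Frequencies that alias to 4 Hz are k·fs ± 4 Hz for integer k ≥ 0.
k=0: 4 Hz.
k=1: 36 Hz, 44 Hz.
k=2: 76 Hz, 84 Hz.
k=3: 116 Hz, 124 Hz.
k=4: 156 Hz, 164 Hz.
Within [40 Hz, 116 Hz]: 44 Hz, 76 Hz, 84 Hz, 116 Hz.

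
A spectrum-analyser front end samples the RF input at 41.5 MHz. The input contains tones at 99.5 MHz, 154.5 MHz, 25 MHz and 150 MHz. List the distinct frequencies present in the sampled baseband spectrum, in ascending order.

11.5 MHz, 16 MHz, 16.5 MHz

fs/2 = 20.75 MHz.
99.5 MHz mod fs = 16.5 MHz.
16.5 MHz ≤ fs/2 = 20.75 MHz, appears at 16.5 MHz.
154.5 MHz mod fs = 30 MHz.
30 MHz > fs/2 = 20.75 MHz, folds to fs − 30 MHz = 11.5 MHz.
25 MHz > fs/2 = 20.75 MHz, folds to fs − 25 MHz = 16.5 MHz.
150 MHz mod fs = 25.5 MHz.
25.5 MHz > fs/2 = 20.75 MHz, folds to fs − 25.5 MHz = 16 MHz.
Distinct values: {11.5 MHz, 16 MHz, 16.5 MHz}.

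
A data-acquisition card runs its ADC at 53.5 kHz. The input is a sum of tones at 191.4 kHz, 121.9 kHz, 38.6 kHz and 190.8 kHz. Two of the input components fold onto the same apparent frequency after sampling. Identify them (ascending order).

38.6 kHz, 121.9 kHz

fs/2 = 26.75 kHz.
191.4 kHz mod fs = 30.9 kHz.
30.9 kHz > fs/2 = 26.75 kHz, folds to fs − 30.9 kHz = 22.6 kHz.
121.9 kHz mod fs = 14.9 kHz.
14.9 kHz ≤ fs/2 = 26.75 kHz, appears at 14.9 kHz.
38.6 kHz > fs/2 = 26.75 kHz, folds to fs − 38.6 kHz = 14.9 kHz.
190.8 kHz mod fs = 30.3 kHz.
30.3 kHz > fs/2 = 26.75 kHz, folds to fs − 30.3 kHz = 23.2 kHz.
38.6 kHz and 121.9 kHz both map to 14.9 kHz.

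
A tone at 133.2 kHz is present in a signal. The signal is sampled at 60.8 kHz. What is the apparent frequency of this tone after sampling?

133.2 kHz mod fs = 11.6 kHz.
11.6 kHz ≤ fs/2 = 30.4 kHz, appears at 11.6 kHz.

11.6 kHz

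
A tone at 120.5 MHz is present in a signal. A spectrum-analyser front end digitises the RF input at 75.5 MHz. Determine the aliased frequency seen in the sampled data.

30.5 MHz

120.5 MHz mod fs = 45 MHz.
45 MHz > fs/2 = 37.75 MHz, folds to fs − 45 MHz = 30.5 MHz.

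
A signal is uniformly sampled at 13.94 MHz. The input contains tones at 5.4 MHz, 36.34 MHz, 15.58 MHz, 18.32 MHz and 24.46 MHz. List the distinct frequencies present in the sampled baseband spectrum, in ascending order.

fs/2 = 6.97 MHz.
5.4 MHz ≤ fs/2 = 6.97 MHz, passes unchanged.
36.34 MHz mod fs = 8.46 MHz.
8.46 MHz > fs/2 = 6.97 MHz, folds to fs − 8.46 MHz = 5.48 MHz.
15.58 MHz mod fs = 1.64 MHz.
1.64 MHz ≤ fs/2 = 6.97 MHz, appears at 1.64 MHz.
18.32 MHz mod fs = 4.38 MHz.
4.38 MHz ≤ fs/2 = 6.97 MHz, appears at 4.38 MHz.
24.46 MHz mod fs = 10.52 MHz.
10.52 MHz > fs/2 = 6.97 MHz, folds to fs − 10.52 MHz = 3.42 MHz.
Distinct values: {1.64 MHz, 3.42 MHz, 4.38 MHz, 5.4 MHz, 5.48 MHz}.

1.64 MHz, 3.42 MHz, 4.38 MHz, 5.4 MHz, 5.48 MHz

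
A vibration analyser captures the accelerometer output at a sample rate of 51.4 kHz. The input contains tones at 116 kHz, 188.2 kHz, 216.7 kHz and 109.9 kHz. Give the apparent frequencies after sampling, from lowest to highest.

fs/2 = 25.7 kHz.
116 kHz mod fs = 13.2 kHz.
13.2 kHz ≤ fs/2 = 25.7 kHz, appears at 13.2 kHz.
188.2 kHz mod fs = 34 kHz.
34 kHz > fs/2 = 25.7 kHz, folds to fs − 34 kHz = 17.4 kHz.
216.7 kHz mod fs = 11.1 kHz.
11.1 kHz ≤ fs/2 = 25.7 kHz, appears at 11.1 kHz.
109.9 kHz mod fs = 7.1 kHz.
7.1 kHz ≤ fs/2 = 25.7 kHz, appears at 7.1 kHz.
Distinct values: {7.1 kHz, 11.1 kHz, 13.2 kHz, 17.4 kHz}.

7.1 kHz, 11.1 kHz, 13.2 kHz, 17.4 kHz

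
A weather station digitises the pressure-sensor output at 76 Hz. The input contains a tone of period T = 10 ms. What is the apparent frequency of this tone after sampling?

T = 10 ms → f = 1/T = 100 Hz.
100 Hz mod fs = 24 Hz.
24 Hz ≤ fs/2 = 38 Hz, appears at 24 Hz.

24 Hz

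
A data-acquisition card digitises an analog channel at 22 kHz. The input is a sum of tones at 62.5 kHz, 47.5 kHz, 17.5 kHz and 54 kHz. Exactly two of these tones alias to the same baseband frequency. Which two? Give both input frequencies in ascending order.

fs/2 = 11 kHz.
62.5 kHz mod fs = 18.5 kHz.
18.5 kHz > fs/2 = 11 kHz, folds to fs − 18.5 kHz = 3.5 kHz.
47.5 kHz mod fs = 3.5 kHz.
3.5 kHz ≤ fs/2 = 11 kHz, appears at 3.5 kHz.
17.5 kHz > fs/2 = 11 kHz, folds to fs − 17.5 kHz = 4.5 kHz.
54 kHz mod fs = 10 kHz.
10 kHz ≤ fs/2 = 11 kHz, appears at 10 kHz.
47.5 kHz and 62.5 kHz both map to 3.5 kHz.

47.5 kHz, 62.5 kHz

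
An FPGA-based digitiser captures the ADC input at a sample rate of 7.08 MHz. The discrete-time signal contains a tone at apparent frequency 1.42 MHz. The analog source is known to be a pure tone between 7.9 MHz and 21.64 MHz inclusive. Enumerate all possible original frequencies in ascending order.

Frequencies that alias to 1.42 MHz are k·fs ± 1.42 MHz for integer k ≥ 0.
k=0: 1.42 MHz.
k=1: 5.66 MHz, 8.5 MHz.
k=2: 12.74 MHz, 15.58 MHz.
k=3: 19.82 MHz, 22.66 MHz.
k=4: 26.9 MHz, 29.74 MHz.
Within [7.9 MHz, 21.64 MHz]: 8.5 MHz, 12.74 MHz, 15.58 MHz, 19.82 MHz.

8.5 MHz, 12.74 MHz, 15.58 MHz, 19.82 MHz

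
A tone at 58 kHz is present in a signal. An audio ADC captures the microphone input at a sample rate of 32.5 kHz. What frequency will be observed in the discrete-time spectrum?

7 kHz

58 kHz mod fs = 25.5 kHz.
25.5 kHz > fs/2 = 16.25 kHz, folds to fs − 25.5 kHz = 7 kHz.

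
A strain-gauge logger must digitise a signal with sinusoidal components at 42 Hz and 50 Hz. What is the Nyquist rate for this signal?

100 Hz

Highest-frequency component: 50 Hz.
Nyquist rate = 2 × 50 Hz = 100 Hz.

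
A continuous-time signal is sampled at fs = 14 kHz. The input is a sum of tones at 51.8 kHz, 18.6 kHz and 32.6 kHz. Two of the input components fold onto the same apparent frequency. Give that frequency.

fs/2 = 7 kHz.
51.8 kHz mod fs = 9.8 kHz.
9.8 kHz > fs/2 = 7 kHz, folds to fs − 9.8 kHz = 4.2 kHz.
18.6 kHz mod fs = 4.6 kHz.
4.6 kHz ≤ fs/2 = 7 kHz, appears at 4.6 kHz.
32.6 kHz mod fs = 4.6 kHz.
4.6 kHz ≤ fs/2 = 7 kHz, appears at 4.6 kHz.
18.6 kHz and 32.6 kHz both map to 4.6 kHz.

4.6 kHz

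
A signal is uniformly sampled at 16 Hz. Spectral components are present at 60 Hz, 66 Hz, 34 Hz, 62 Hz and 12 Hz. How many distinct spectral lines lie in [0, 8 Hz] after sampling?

fs/2 = 8 Hz.
60 Hz mod fs = 12 Hz.
12 Hz > fs/2 = 8 Hz, folds to fs − 12 Hz = 4 Hz.
66 Hz mod fs = 2 Hz.
2 Hz ≤ fs/2 = 8 Hz, appears at 2 Hz.
34 Hz mod fs = 2 Hz.
2 Hz ≤ fs/2 = 8 Hz, appears at 2 Hz.
62 Hz mod fs = 14 Hz.
14 Hz > fs/2 = 8 Hz, folds to fs − 14 Hz = 2 Hz.
12 Hz > fs/2 = 8 Hz, folds to fs − 12 Hz = 4 Hz.
Distinct values: {2 Hz, 4 Hz} → 2.

2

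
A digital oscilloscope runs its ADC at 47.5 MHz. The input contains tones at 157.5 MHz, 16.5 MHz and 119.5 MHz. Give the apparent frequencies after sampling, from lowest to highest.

15 MHz, 16.5 MHz, 23 MHz

fs/2 = 23.75 MHz.
157.5 MHz mod fs = 15 MHz.
15 MHz ≤ fs/2 = 23.75 MHz, appears at 15 MHz.
16.5 MHz ≤ fs/2 = 23.75 MHz, passes unchanged.
119.5 MHz mod fs = 24.5 MHz.
24.5 MHz > fs/2 = 23.75 MHz, folds to fs − 24.5 MHz = 23 MHz.
Distinct values: {15 MHz, 16.5 MHz, 23 MHz}.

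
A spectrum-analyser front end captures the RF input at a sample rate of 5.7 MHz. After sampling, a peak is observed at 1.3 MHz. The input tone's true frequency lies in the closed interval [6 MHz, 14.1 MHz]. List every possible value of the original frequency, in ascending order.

Frequencies that alias to 1.3 MHz are k·fs ± 1.3 MHz for integer k ≥ 0.
k=0: 1.3 MHz.
k=1: 4.4 MHz, 7 MHz.
k=2: 10.1 MHz, 12.7 MHz.
k=3: 15.8 MHz, 18.4 MHz.
Within [6 MHz, 14.1 MHz]: 7 MHz, 10.1 MHz, 12.7 MHz.

7 MHz, 10.1 MHz, 12.7 MHz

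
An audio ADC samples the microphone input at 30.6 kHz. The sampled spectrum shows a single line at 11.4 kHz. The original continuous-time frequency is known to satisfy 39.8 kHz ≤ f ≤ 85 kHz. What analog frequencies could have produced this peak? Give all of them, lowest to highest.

Frequencies that alias to 11.4 kHz are k·fs ± 11.4 kHz for integer k ≥ 0.
k=0: 11.4 kHz.
k=1: 19.2 kHz, 42 kHz.
k=2: 49.8 kHz, 72.6 kHz.
k=3: 80.4 kHz, 103.2 kHz.
k=4: 111 kHz, 133.8 kHz.
Within [39.8 kHz, 85 kHz]: 42 kHz, 49.8 kHz, 72.6 kHz, 80.4 kHz.

42 kHz, 49.8 kHz, 72.6 kHz, 80.4 kHz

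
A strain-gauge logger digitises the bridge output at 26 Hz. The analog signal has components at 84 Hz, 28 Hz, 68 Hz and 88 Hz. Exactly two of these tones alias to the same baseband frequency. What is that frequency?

10 Hz

fs/2 = 13 Hz.
84 Hz mod fs = 6 Hz.
6 Hz ≤ fs/2 = 13 Hz, appears at 6 Hz.
28 Hz mod fs = 2 Hz.
2 Hz ≤ fs/2 = 13 Hz, appears at 2 Hz.
68 Hz mod fs = 16 Hz.
16 Hz > fs/2 = 13 Hz, folds to fs − 16 Hz = 10 Hz.
88 Hz mod fs = 10 Hz.
10 Hz ≤ fs/2 = 13 Hz, appears at 10 Hz.
68 Hz and 88 Hz both map to 10 Hz.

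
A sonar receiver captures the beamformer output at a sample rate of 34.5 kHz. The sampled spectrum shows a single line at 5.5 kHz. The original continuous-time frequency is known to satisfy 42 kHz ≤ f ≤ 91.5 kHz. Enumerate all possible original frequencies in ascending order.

63.5 kHz, 74.5 kHz

Frequencies that alias to 5.5 kHz are k·fs ± 5.5 kHz for integer k ≥ 0.
k=0: 5.5 kHz.
k=1: 29 kHz, 40 kHz.
k=2: 63.5 kHz, 74.5 kHz.
k=3: 98 kHz, 109 kHz.
Within [42 kHz, 91.5 kHz]: 63.5 kHz, 74.5 kHz.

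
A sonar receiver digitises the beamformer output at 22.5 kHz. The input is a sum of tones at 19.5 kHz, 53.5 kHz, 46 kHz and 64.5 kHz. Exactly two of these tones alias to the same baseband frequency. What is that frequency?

3 kHz

fs/2 = 11.25 kHz.
19.5 kHz > fs/2 = 11.25 kHz, folds to fs − 19.5 kHz = 3 kHz.
53.5 kHz mod fs = 8.5 kHz.
8.5 kHz ≤ fs/2 = 11.25 kHz, appears at 8.5 kHz.
46 kHz mod fs = 1 kHz.
1 kHz ≤ fs/2 = 11.25 kHz, appears at 1 kHz.
64.5 kHz mod fs = 19.5 kHz.
19.5 kHz > fs/2 = 11.25 kHz, folds to fs − 19.5 kHz = 3 kHz.
19.5 kHz and 64.5 kHz both map to 3 kHz.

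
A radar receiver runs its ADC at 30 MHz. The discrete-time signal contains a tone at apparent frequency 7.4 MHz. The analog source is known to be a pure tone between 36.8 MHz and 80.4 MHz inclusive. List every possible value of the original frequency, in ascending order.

Frequencies that alias to 7.4 MHz are k·fs ± 7.4 MHz for integer k ≥ 0.
k=0: 7.4 MHz.
k=1: 22.6 MHz, 37.4 MHz.
k=2: 52.6 MHz, 67.4 MHz.
k=3: 82.6 MHz, 97.4 MHz.
Within [36.8 MHz, 80.4 MHz]: 37.4 MHz, 52.6 MHz, 67.4 MHz.

37.4 MHz, 52.6 MHz, 67.4 MHz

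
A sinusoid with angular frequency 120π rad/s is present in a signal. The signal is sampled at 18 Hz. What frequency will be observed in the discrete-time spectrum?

ω = 120π rad/s → f = ω/(2π) = 60 Hz.
60 Hz mod fs = 6 Hz.
6 Hz ≤ fs/2 = 9 Hz, appears at 6 Hz.

6 Hz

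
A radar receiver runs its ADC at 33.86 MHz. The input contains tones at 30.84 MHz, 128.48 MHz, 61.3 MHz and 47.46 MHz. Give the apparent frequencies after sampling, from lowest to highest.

fs/2 = 16.93 MHz.
30.84 MHz > fs/2 = 16.93 MHz, folds to fs − 30.84 MHz = 3.02 MHz.
128.48 MHz mod fs = 26.9 MHz.
26.9 MHz > fs/2 = 16.93 MHz, folds to fs − 26.9 MHz = 6.96 MHz.
61.3 MHz mod fs = 27.44 MHz.
27.44 MHz > fs/2 = 16.93 MHz, folds to fs − 27.44 MHz = 6.42 MHz.
47.46 MHz mod fs = 13.6 MHz.
13.6 MHz ≤ fs/2 = 16.93 MHz, appears at 13.6 MHz.
Distinct values: {3.02 MHz, 6.42 MHz, 6.96 MHz, 13.6 MHz}.

3.02 MHz, 6.42 MHz, 6.96 MHz, 13.6 MHz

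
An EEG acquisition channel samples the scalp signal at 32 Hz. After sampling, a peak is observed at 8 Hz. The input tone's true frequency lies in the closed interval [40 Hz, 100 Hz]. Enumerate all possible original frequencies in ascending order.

Frequencies that alias to 8 Hz are k·fs ± 8 Hz for integer k ≥ 0.
k=0: 8 Hz.
k=1: 24 Hz, 40 Hz.
k=2: 56 Hz, 72 Hz.
k=3: 88 Hz, 104 Hz.
k=4: 120 Hz, 136 Hz.
Within [40 Hz, 100 Hz]: 40 Hz, 56 Hz, 72 Hz, 88 Hz.

40 Hz, 56 Hz, 72 Hz, 88 Hz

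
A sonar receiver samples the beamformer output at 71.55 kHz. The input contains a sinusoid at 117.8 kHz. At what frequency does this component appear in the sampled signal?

117.8 kHz mod fs = 46.25 kHz.
46.25 kHz > fs/2 = 35.775 kHz, folds to fs − 46.25 kHz = 25.3 kHz.

25.3 kHz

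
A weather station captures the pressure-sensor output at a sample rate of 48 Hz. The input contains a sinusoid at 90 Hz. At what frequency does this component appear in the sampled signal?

90 Hz mod fs = 42 Hz.
42 Hz > fs/2 = 24 Hz, folds to fs − 42 Hz = 6 Hz.

6 Hz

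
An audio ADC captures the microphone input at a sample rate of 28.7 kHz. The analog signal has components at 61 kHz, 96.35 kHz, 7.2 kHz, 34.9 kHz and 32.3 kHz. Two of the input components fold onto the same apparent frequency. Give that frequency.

3.6 kHz

fs/2 = 14.35 kHz.
61 kHz mod fs = 3.6 kHz.
3.6 kHz ≤ fs/2 = 14.35 kHz, appears at 3.6 kHz.
96.35 kHz mod fs = 10.25 kHz.
10.25 kHz ≤ fs/2 = 14.35 kHz, appears at 10.25 kHz.
7.2 kHz ≤ fs/2 = 14.35 kHz, passes unchanged.
34.9 kHz mod fs = 6.2 kHz.
6.2 kHz ≤ fs/2 = 14.35 kHz, appears at 6.2 kHz.
32.3 kHz mod fs = 3.6 kHz.
3.6 kHz ≤ fs/2 = 14.35 kHz, appears at 3.6 kHz.
32.3 kHz and 61 kHz both map to 3.6 kHz.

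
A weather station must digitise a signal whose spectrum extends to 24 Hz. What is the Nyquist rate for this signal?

48 Hz

Nyquist rate = 2 × 24 Hz = 48 Hz.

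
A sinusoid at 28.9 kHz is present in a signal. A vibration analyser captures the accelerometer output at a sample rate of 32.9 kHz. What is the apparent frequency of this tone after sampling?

4 kHz

28.9 kHz > fs/2 = 16.45 kHz, folds to fs − 28.9 kHz = 4 kHz.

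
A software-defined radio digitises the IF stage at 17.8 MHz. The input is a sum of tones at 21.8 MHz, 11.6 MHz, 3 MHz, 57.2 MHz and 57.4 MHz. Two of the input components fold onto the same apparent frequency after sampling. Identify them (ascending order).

fs/2 = 8.9 MHz.
21.8 MHz mod fs = 4 MHz.
4 MHz ≤ fs/2 = 8.9 MHz, appears at 4 MHz.
11.6 MHz > fs/2 = 8.9 MHz, folds to fs − 11.6 MHz = 6.2 MHz.
3 MHz ≤ fs/2 = 8.9 MHz, passes unchanged.
57.2 MHz mod fs = 3.8 MHz.
3.8 MHz ≤ fs/2 = 8.9 MHz, appears at 3.8 MHz.
57.4 MHz mod fs = 4 MHz.
4 MHz ≤ fs/2 = 8.9 MHz, appears at 4 MHz.
21.8 MHz and 57.4 MHz both map to 4 MHz.

21.8 MHz, 57.4 MHz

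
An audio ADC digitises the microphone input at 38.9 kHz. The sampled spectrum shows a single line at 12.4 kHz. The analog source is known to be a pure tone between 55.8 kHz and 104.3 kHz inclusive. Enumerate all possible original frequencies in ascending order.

Frequencies that alias to 12.4 kHz are k·fs ± 12.4 kHz for integer k ≥ 0.
k=0: 12.4 kHz.
k=1: 26.5 kHz, 51.3 kHz.
k=2: 65.4 kHz, 90.2 kHz.
k=3: 104.3 kHz, 129.1 kHz.
k=4: 143.2 kHz, 168 kHz.
Within [55.8 kHz, 104.3 kHz]: 65.4 kHz, 90.2 kHz, 104.3 kHz.

65.4 kHz, 90.2 kHz, 104.3 kHz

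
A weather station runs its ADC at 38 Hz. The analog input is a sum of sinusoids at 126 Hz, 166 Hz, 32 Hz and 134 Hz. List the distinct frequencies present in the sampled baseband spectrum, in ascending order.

fs/2 = 19 Hz.
126 Hz mod fs = 12 Hz.
12 Hz ≤ fs/2 = 19 Hz, appears at 12 Hz.
166 Hz mod fs = 14 Hz.
14 Hz ≤ fs/2 = 19 Hz, appears at 14 Hz.
32 Hz > fs/2 = 19 Hz, folds to fs − 32 Hz = 6 Hz.
134 Hz mod fs = 20 Hz.
20 Hz > fs/2 = 19 Hz, folds to fs − 20 Hz = 18 Hz.
Distinct values: {6 Hz, 12 Hz, 14 Hz, 18 Hz}.

6 Hz, 12 Hz, 14 Hz, 18 Hz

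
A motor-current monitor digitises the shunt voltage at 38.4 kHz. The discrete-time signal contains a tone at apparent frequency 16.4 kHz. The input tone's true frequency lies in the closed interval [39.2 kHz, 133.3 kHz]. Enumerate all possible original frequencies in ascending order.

Frequencies that alias to 16.4 kHz are k·fs ± 16.4 kHz for integer k ≥ 0.
k=0: 16.4 kHz.
k=1: 22 kHz, 54.8 kHz.
k=2: 60.4 kHz, 93.2 kHz.
k=3: 98.8 kHz, 131.6 kHz.
k=4: 137.2 kHz, 170 kHz.
Within [39.2 kHz, 133.3 kHz]: 54.8 kHz, 60.4 kHz, 93.2 kHz, 98.8 kHz, 131.6 kHz.

54.8 kHz, 60.4 kHz, 93.2 kHz, 98.8 kHz, 131.6 kHz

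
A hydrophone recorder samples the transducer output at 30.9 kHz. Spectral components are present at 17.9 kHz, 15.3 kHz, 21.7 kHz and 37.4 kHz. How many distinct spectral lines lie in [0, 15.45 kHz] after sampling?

fs/2 = 15.45 kHz.
17.9 kHz > fs/2 = 15.45 kHz, folds to fs − 17.9 kHz = 13 kHz.
15.3 kHz ≤ fs/2 = 15.45 kHz, passes unchanged.
21.7 kHz > fs/2 = 15.45 kHz, folds to fs − 21.7 kHz = 9.2 kHz.
37.4 kHz mod fs = 6.5 kHz.
6.5 kHz ≤ fs/2 = 15.45 kHz, appears at 6.5 kHz.
Distinct values: {6.5 kHz, 9.2 kHz, 13 kHz, 15.3 kHz} → 4.

4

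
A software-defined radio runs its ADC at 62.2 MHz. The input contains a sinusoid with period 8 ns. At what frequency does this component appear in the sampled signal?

0.6 MHz

T = 8 ns → f = 1/T = 125 MHz.
125 MHz mod fs = 0.6 MHz.
0.6 MHz ≤ fs/2 = 31.1 MHz, appears at 0.6 MHz.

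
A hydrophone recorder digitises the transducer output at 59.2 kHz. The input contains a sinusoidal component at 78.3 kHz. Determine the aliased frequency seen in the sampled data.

78.3 kHz mod fs = 19.1 kHz.
19.1 kHz ≤ fs/2 = 29.6 kHz, appears at 19.1 kHz.

19.1 kHz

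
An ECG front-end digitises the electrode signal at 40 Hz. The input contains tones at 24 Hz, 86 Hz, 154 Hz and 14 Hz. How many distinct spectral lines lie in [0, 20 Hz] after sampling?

fs/2 = 20 Hz.
24 Hz > fs/2 = 20 Hz, folds to fs − 24 Hz = 16 Hz.
86 Hz mod fs = 6 Hz.
6 Hz ≤ fs/2 = 20 Hz, appears at 6 Hz.
154 Hz mod fs = 34 Hz.
34 Hz > fs/2 = 20 Hz, folds to fs − 34 Hz = 6 Hz.
14 Hz ≤ fs/2 = 20 Hz, passes unchanged.
Distinct values: {6 Hz, 14 Hz, 16 Hz} → 3.

3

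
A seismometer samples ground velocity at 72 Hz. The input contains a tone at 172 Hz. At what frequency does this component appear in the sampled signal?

172 Hz mod fs = 28 Hz.
28 Hz ≤ fs/2 = 36 Hz, appears at 28 Hz.

28 Hz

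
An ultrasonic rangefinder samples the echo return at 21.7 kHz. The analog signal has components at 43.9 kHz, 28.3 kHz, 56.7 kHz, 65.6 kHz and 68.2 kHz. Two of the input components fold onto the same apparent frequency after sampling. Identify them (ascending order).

fs/2 = 10.85 kHz.
43.9 kHz mod fs = 0.5 kHz.
0.5 kHz ≤ fs/2 = 10.85 kHz, appears at 0.5 kHz.
28.3 kHz mod fs = 6.6 kHz.
6.6 kHz ≤ fs/2 = 10.85 kHz, appears at 6.6 kHz.
56.7 kHz mod fs = 13.3 kHz.
13.3 kHz > fs/2 = 10.85 kHz, folds to fs − 13.3 kHz = 8.4 kHz.
65.6 kHz mod fs = 0.5 kHz.
0.5 kHz ≤ fs/2 = 10.85 kHz, appears at 0.5 kHz.
68.2 kHz mod fs = 3.1 kHz.
3.1 kHz ≤ fs/2 = 10.85 kHz, appears at 3.1 kHz.
43.9 kHz and 65.6 kHz both map to 0.5 kHz.

43.9 kHz, 65.6 kHz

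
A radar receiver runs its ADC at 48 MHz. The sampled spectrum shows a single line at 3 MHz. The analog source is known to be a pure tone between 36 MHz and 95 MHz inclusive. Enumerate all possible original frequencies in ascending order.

Frequencies that alias to 3 MHz are k·fs ± 3 MHz for integer k ≥ 0.
k=0: 3 MHz.
k=1: 45 MHz, 51 MHz.
k=2: 93 MHz, 99 MHz.
k=3: 141 MHz, 147 MHz.
Within [36 MHz, 95 MHz]: 45 MHz, 51 MHz, 93 MHz.

45 MHz, 51 MHz, 93 MHz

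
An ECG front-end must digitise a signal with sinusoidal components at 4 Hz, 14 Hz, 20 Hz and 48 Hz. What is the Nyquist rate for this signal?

Highest-frequency component: 48 Hz.
Nyquist rate = 2 × 48 Hz = 96 Hz.

96 Hz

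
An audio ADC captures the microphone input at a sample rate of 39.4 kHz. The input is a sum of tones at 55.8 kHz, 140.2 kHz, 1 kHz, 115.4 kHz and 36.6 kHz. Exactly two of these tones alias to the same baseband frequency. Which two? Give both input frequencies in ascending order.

fs/2 = 19.7 kHz.
55.8 kHz mod fs = 16.4 kHz.
16.4 kHz ≤ fs/2 = 19.7 kHz, appears at 16.4 kHz.
140.2 kHz mod fs = 22 kHz.
22 kHz > fs/2 = 19.7 kHz, folds to fs − 22 kHz = 17.4 kHz.
1 kHz ≤ fs/2 = 19.7 kHz, passes unchanged.
115.4 kHz mod fs = 36.6 kHz.
36.6 kHz > fs/2 = 19.7 kHz, folds to fs − 36.6 kHz = 2.8 kHz.
36.6 kHz > fs/2 = 19.7 kHz, folds to fs − 36.6 kHz = 2.8 kHz.
36.6 kHz and 115.4 kHz both map to 2.8 kHz.

36.6 kHz, 115.4 kHz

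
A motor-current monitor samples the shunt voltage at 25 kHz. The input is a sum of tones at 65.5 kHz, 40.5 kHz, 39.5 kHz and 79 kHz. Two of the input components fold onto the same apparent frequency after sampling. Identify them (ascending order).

fs/2 = 12.5 kHz.
65.5 kHz mod fs = 15.5 kHz.
15.5 kHz > fs/2 = 12.5 kHz, folds to fs − 15.5 kHz = 9.5 kHz.
40.5 kHz mod fs = 15.5 kHz.
15.5 kHz > fs/2 = 12.5 kHz, folds to fs − 15.5 kHz = 9.5 kHz.
39.5 kHz mod fs = 14.5 kHz.
14.5 kHz > fs/2 = 12.5 kHz, folds to fs − 14.5 kHz = 10.5 kHz.
79 kHz mod fs = 4 kHz.
4 kHz ≤ fs/2 = 12.5 kHz, appears at 4 kHz.
40.5 kHz and 65.5 kHz both map to 9.5 kHz.

40.5 kHz, 65.5 kHz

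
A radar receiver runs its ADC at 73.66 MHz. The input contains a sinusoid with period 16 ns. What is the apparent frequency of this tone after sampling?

11.16 MHz

T = 16 ns → f = 1/T = 62.5 MHz.
62.5 MHz > fs/2 = 36.83 MHz, folds to fs − 62.5 MHz = 11.16 MHz.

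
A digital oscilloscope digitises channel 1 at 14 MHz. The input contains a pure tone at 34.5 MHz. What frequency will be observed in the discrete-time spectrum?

6.5 MHz

34.5 MHz mod fs = 6.5 MHz.
6.5 MHz ≤ fs/2 = 7 MHz, appears at 6.5 MHz.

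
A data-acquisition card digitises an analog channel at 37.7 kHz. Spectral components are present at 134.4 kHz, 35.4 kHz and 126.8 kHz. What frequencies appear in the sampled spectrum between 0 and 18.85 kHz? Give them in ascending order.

2.3 kHz, 13.7 kHz, 16.4 kHz

fs/2 = 18.85 kHz.
134.4 kHz mod fs = 21.3 kHz.
21.3 kHz > fs/2 = 18.85 kHz, folds to fs − 21.3 kHz = 16.4 kHz.
35.4 kHz > fs/2 = 18.85 kHz, folds to fs − 35.4 kHz = 2.3 kHz.
126.8 kHz mod fs = 13.7 kHz.
13.7 kHz ≤ fs/2 = 18.85 kHz, appears at 13.7 kHz.
Distinct values: {2.3 kHz, 13.7 kHz, 16.4 kHz}.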